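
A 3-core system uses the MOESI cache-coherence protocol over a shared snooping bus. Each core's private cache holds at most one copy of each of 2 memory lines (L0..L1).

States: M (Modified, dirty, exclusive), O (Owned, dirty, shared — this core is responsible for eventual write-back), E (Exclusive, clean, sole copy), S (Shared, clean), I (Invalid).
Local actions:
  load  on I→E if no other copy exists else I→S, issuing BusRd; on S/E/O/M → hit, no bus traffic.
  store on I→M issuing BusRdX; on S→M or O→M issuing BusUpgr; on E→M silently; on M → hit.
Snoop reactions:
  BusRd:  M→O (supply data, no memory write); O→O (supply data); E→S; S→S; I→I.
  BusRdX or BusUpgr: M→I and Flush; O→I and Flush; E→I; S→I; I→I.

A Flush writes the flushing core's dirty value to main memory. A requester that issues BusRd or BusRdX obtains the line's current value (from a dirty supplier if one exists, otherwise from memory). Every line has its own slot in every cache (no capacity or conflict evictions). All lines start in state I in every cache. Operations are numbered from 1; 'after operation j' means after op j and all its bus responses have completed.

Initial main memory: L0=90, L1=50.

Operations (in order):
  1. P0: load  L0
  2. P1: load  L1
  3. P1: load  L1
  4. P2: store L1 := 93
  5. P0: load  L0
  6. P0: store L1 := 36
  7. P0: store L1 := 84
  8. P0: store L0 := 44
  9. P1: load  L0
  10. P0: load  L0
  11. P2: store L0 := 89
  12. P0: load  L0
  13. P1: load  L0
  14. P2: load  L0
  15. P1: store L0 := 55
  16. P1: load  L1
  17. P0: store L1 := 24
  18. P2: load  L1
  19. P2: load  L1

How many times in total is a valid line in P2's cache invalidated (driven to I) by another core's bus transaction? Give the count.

1. P0: load  L0  bus=[BusRd]  L0: P0=E P1=I P2=I  mem[L0]=90
2. P1: load  L1  bus=[BusRd]  L1: P0=I P1=E P2=I  mem[L1]=50
3. P1: load  L1  bus=[-]  L1: P0=I P1=E P2=I  mem[L1]=50
4. P2: store L1 := 93  bus=[BusRdX]  L1: P0=I P1=I P2=M  mem[L1]=50
5. P0: load  L0  bus=[-]  L0: P0=E P1=I P2=I  mem[L0]=90
6. P0: store L1 := 36  bus=[BusRdX,Flush]  L1: P0=M P1=I P2=I  mem[L1]=93
7. P0: store L1 := 84  bus=[-]  L1: P0=M P1=I P2=I  mem[L1]=93
8. P0: store L0 := 44  bus=[-]  L0: P0=M P1=I P2=I  mem[L0]=90
9. P1: load  L0  bus=[BusRd]  L0: P0=O P1=S P2=I  mem[L0]=90
10. P0: load  L0  bus=[-]  L0: P0=O P1=S P2=I  mem[L0]=90
11. P2: store L0 := 89  bus=[BusRdX,Flush]  L0: P0=I P1=I P2=M  mem[L0]=44
12. P0: load  L0  bus=[BusRd]  L0: P0=S P1=I P2=O  mem[L0]=44
13. P1: load  L0  bus=[BusRd]  L0: P0=S P1=S P2=O  mem[L0]=44
14. P2: load  L0  bus=[-]  L0: P0=S P1=S P2=O  mem[L0]=44
15. P1: store L0 := 55  bus=[BusUpgr,Flush]  L0: P0=I P1=M P2=I  mem[L0]=89
16. P1: load  L1  bus=[BusRd]  L1: P0=O P1=S P2=I  mem[L1]=93
17. P0: store L1 := 24  bus=[BusUpgr]  L1: P0=M P1=I P2=I  mem[L1]=93
18. P2: load  L1  bus=[BusRd]  L1: P0=O P1=I P2=S  mem[L1]=93
19. P2: load  L1  bus=[-]  L1: P0=O P1=I P2=S  mem[L1]=93

invalidations = 2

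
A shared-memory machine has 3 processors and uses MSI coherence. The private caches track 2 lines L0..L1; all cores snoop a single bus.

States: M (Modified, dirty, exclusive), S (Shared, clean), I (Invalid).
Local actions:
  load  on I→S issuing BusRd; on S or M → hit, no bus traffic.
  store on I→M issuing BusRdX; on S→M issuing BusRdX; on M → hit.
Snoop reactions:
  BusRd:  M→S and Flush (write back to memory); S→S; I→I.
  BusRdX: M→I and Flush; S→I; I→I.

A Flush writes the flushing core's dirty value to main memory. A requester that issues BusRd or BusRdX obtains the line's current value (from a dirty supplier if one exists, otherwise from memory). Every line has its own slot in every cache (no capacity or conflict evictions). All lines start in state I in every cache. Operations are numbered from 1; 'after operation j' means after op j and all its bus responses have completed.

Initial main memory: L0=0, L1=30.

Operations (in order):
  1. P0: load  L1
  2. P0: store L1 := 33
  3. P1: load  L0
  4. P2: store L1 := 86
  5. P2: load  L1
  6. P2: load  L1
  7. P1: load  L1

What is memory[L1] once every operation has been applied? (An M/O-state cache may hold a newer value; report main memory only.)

memory[L1] = 86

step 1: P0: load  L1  ⟶  SII  (L1)  txn=BusRd  M[L1]=30
step 2: P0: store L1 := 33  ⟶  MII  (L1)  txn=BusRdX  M[L1]=30
step 3: P1: load  L0  ⟶  ISI  (L0)  txn=BusRd  M[L0]=0
step 4: P2: store L1 := 86  ⟶  IIM  (L1)  txn=BusRdX+Flush  M[L1]=33
step 5: P2: load  L1  ⟶  IIM  (L1)  txn=∅  M[L1]=33
step 6: P2: load  L1  ⟶  IIM  (L1)  txn=∅  M[L1]=33
step 7: P1: load  L1  ⟶  ISS  (L1)  txn=BusRd+Flush  M[L1]=86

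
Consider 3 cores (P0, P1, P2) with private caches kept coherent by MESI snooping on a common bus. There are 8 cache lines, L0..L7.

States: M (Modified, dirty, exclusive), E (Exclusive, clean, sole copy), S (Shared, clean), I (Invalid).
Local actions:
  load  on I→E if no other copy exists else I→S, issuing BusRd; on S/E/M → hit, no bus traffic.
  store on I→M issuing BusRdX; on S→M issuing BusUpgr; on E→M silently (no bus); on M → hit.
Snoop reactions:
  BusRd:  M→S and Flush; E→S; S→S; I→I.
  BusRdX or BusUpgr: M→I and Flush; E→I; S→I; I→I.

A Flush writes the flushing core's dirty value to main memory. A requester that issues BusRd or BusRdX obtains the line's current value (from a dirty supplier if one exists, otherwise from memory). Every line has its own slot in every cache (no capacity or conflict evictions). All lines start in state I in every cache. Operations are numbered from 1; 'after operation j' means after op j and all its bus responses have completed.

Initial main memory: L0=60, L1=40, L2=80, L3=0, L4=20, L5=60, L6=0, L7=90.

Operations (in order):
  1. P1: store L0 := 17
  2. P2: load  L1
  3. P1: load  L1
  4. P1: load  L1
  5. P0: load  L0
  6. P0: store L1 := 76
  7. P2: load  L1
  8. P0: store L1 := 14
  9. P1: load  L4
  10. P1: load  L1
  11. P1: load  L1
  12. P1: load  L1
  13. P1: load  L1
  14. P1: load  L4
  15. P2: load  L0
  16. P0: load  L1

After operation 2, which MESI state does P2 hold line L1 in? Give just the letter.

1. P1: store L0 := 17  bus=[BusRdX]  L0: P0=I P1=M P2=I  mem[L0]=60
2. P2: load  L1  bus=[BusRd]  L1: P0=I P1=I P2=E  mem[L1]=40
3. P1: load  L1  bus=[BusRd]  L1: P0=I P1=S P2=S  mem[L1]=40
4. P1: load  L1  bus=[-]  L1: P0=I P1=S P2=S  mem[L1]=40
5. P0: load  L0  bus=[BusRd,Flush]  L0: P0=S P1=S P2=I  mem[L0]=17
6. P0: store L1 := 76  bus=[BusRdX]  L1: P0=M P1=I P2=I  mem[L1]=40
7. P2: load  L1  bus=[BusRd,Flush]  L1: P0=S P1=I P2=S  mem[L1]=76
8. P0: store L1 := 14  bus=[BusUpgr]  L1: P0=M P1=I P2=I  mem[L1]=76
9. P1: load  L4  bus=[BusRd]  L4: P0=I P1=E P2=I  mem[L4]=20
10. P1: load  L1  bus=[BusRd,Flush]  L1: P0=S P1=S P2=I  mem[L1]=14
11. P1: load  L1  bus=[-]  L1: P0=S P1=S P2=I  mem[L1]=14
12. P1: load  L1  bus=[-]  L1: P0=S P1=S P2=I  mem[L1]=14
13. P1: load  L1  bus=[-]  L1: P0=S P1=S P2=I  mem[L1]=14
14. P1: load  L4  bus=[-]  L4: P0=I P1=E P2=I  mem[L4]=20
15. P2: load  L0  bus=[BusRd]  L0: P0=S P1=S P2=S  mem[L0]=17
16. P0: load  L1  bus=[-]  L1: P0=S P1=S P2=I  mem[L1]=14

state = E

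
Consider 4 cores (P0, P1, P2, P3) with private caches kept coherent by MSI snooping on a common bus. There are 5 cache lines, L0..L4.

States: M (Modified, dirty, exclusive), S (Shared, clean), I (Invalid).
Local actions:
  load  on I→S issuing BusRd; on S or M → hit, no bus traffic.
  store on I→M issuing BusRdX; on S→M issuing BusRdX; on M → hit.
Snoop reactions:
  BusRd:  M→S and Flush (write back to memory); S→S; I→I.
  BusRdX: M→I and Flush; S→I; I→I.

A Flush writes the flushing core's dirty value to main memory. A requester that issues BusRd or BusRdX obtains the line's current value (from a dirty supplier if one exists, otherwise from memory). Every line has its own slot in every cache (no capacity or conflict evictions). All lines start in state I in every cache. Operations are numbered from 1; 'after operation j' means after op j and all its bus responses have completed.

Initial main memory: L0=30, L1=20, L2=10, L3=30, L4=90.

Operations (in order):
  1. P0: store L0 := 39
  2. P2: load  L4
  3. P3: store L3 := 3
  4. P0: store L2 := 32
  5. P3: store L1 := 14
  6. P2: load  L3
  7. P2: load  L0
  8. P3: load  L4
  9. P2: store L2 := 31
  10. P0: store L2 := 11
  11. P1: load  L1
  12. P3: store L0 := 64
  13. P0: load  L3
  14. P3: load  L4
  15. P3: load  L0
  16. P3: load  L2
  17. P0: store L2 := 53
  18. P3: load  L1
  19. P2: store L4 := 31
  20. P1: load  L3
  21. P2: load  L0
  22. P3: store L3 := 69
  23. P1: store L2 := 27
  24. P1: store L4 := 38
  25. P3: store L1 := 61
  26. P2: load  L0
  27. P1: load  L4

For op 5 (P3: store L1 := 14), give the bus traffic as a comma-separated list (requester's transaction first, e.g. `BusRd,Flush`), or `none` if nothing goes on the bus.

step 1: P0: store L0 := 39  ⟶  MIII  (L0)  txn=BusRdX  M[L0]=30
step 2: P2: load  L4  ⟶  IISI  (L4)  txn=BusRd  M[L4]=90
step 3: P3: store L3 := 3  ⟶  IIIM  (L3)  txn=BusRdX  M[L3]=30
step 4: P0: store L2 := 32  ⟶  MIII  (L2)  txn=BusRdX  M[L2]=10
step 5: P3: store L1 := 14  ⟶  IIIM  (L1)  txn=BusRdX  M[L1]=20
step 6: P2: load  L3  ⟶  IISS  (L3)  txn=BusRd+Flush  M[L3]=3
step 7: P2: load  L0  ⟶  SISI  (L0)  txn=BusRd+Flush  M[L0]=39
step 8: P3: load  L4  ⟶  IISS  (L4)  txn=BusRd  M[L4]=90
step 9: P2: store L2 := 31  ⟶  IIMI  (L2)  txn=BusRdX+Flush  M[L2]=32
step 10: P0: store L2 := 11  ⟶  MIII  (L2)  txn=BusRdX+Flush  M[L2]=31
step 11: P1: load  L1  ⟶  ISIS  (L1)  txn=BusRd+Flush  M[L1]=14
step 12: P3: store L0 := 64  ⟶  IIIM  (L0)  txn=BusRdX  M[L0]=39
step 13: P0: load  L3  ⟶  SISS  (L3)  txn=BusRd  M[L3]=3
step 14: P3: load  L4  ⟶  IISS  (L4)  txn=∅  M[L4]=90
step 15: P3: load  L0  ⟶  IIIM  (L0)  txn=∅  M[L0]=39
step 16: P3: load  L2  ⟶  SIIS  (L2)  txn=BusRd+Flush  M[L2]=11
step 17: P0: store L2 := 53  ⟶  MIII  (L2)  txn=BusRdX  M[L2]=11
step 18: P3: load  L1  ⟶  ISIS  (L1)  txn=∅  M[L1]=14
step 19: P2: store L4 := 31  ⟶  IIMI  (L4)  txn=BusRdX  M[L4]=90
step 20: P1: load  L3  ⟶  SSSS  (L3)  txn=BusRd  M[L3]=3
step 21: P2: load  L0  ⟶  IISS  (L0)  txn=BusRd+Flush  M[L0]=64
step 22: P3: store L3 := 69  ⟶  IIIM  (L3)  txn=BusRdX  M[L3]=3
step 23: P1: store L2 := 27  ⟶  IMII  (L2)  txn=BusRdX+Flush  M[L2]=53
step 24: P1: store L4 := 38  ⟶  IMII  (L4)  txn=BusRdX+Flush  M[L4]=31
step 25: P3: store L1 := 61  ⟶  IIIM  (L1)  txn=BusRdX  M[L1]=14
step 26: P2: load  L0  ⟶  IISS  (L0)  txn=∅  M[L0]=64
step 27: P1: load  L4  ⟶  IMII  (L4)  txn=∅  M[L4]=31

bus = BusRdX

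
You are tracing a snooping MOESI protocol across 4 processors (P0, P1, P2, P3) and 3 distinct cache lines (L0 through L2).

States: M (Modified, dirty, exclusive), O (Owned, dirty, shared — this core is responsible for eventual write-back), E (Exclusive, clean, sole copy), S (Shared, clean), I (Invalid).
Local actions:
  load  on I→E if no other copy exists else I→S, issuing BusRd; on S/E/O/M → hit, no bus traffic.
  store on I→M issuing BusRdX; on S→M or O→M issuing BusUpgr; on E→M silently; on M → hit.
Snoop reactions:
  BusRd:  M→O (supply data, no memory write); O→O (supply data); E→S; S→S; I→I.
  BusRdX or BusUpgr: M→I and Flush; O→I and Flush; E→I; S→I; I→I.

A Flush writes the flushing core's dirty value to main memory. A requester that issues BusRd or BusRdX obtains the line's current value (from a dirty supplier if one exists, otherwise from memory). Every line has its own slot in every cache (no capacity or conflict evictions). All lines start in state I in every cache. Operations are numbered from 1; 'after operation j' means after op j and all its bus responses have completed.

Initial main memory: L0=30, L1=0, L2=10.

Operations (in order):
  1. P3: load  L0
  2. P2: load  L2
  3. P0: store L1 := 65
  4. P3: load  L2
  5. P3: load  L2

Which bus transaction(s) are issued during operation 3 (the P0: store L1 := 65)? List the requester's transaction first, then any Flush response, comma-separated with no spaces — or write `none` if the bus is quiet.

bus = BusRdX

step 1: P3: load  L0  ⟶  IIIE  (L0)  txn=BusRd  M[L0]=30
step 2: P2: load  L2  ⟶  IIEI  (L2)  txn=BusRd  M[L2]=10
step 3: P0: store L1 := 65  ⟶  MIII  (L1)  txn=BusRdX  M[L1]=0
step 4: P3: load  L2  ⟶  IISS  (L2)  txn=BusRd  M[L2]=10
step 5: P3: load  L2  ⟶  IISS  (L2)  txn=∅  M[L2]=10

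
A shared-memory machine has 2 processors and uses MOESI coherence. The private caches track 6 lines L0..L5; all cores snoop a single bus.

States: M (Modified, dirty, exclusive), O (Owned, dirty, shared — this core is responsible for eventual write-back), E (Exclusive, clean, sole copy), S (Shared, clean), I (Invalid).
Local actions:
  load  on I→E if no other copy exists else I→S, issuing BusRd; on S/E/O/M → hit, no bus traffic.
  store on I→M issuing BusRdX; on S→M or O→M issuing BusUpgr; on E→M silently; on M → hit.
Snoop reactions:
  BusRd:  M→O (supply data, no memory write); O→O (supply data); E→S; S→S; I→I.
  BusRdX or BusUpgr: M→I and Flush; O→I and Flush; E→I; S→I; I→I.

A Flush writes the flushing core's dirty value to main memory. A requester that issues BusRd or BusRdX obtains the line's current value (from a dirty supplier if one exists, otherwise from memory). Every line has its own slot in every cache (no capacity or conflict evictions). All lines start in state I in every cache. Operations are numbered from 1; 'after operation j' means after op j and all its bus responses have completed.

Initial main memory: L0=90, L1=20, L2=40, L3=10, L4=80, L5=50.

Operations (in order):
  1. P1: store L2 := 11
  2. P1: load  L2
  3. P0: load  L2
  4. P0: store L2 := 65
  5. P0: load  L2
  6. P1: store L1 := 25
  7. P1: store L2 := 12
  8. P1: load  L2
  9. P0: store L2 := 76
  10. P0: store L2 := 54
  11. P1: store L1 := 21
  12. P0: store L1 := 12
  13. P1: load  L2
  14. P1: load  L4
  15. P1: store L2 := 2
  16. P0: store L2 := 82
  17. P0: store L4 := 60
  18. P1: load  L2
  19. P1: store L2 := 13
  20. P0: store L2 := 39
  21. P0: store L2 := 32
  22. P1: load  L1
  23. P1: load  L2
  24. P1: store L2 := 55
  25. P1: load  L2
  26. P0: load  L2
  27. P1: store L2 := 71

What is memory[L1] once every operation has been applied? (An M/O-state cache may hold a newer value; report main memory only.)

memory[L1] = 21

step 1: P1: store L2 := 11  ⟶  IM  (L2)  txn=BusRdX  M[L2]=40
step 2: P1: load  L2  ⟶  IM  (L2)  txn=∅  M[L2]=40
step 3: P0: load  L2  ⟶  SO  (L2)  txn=BusRd  M[L2]=40
step 4: P0: store L2 := 65  ⟶  MI  (L2)  txn=BusUpgr+Flush  M[L2]=11
step 5: P0: load  L2  ⟶  MI  (L2)  txn=∅  M[L2]=11
step 6: P1: store L1 := 25  ⟶  IM  (L1)  txn=BusRdX  M[L1]=20
step 7: P1: store L2 := 12  ⟶  IM  (L2)  txn=BusRdX+Flush  M[L2]=65
step 8: P1: load  L2  ⟶  IM  (L2)  txn=∅  M[L2]=65
step 9: P0: store L2 := 76  ⟶  MI  (L2)  txn=BusRdX+Flush  M[L2]=12
step 10: P0: store L2 := 54  ⟶  MI  (L2)  txn=∅  M[L2]=12
step 11: P1: store L1 := 21  ⟶  IM  (L1)  txn=∅  M[L1]=20
step 12: P0: store L1 := 12  ⟶  MI  (L1)  txn=BusRdX+Flush  M[L1]=21
step 13: P1: load  L2  ⟶  OS  (L2)  txn=BusRd  M[L2]=12
step 14: P1: load  L4  ⟶  IE  (L4)  txn=BusRd  M[L4]=80
step 15: P1: store L2 := 2  ⟶  IM  (L2)  txn=BusUpgr+Flush  M[L2]=54
step 16: P0: store L2 := 82  ⟶  MI  (L2)  txn=BusRdX+Flush  M[L2]=2
step 17: P0: store L4 := 60  ⟶  MI  (L4)  txn=BusRdX  M[L4]=80
step 18: P1: load  L2  ⟶  OS  (L2)  txn=BusRd  M[L2]=2
step 19: P1: store L2 := 13  ⟶  IM  (L2)  txn=BusUpgr+Flush  M[L2]=82
step 20: P0: store L2 := 39  ⟶  MI  (L2)  txn=BusRdX+Flush  M[L2]=13
step 21: P0: store L2 := 32  ⟶  MI  (L2)  txn=∅  M[L2]=13
step 22: P1: load  L1  ⟶  OS  (L1)  txn=BusRd  M[L1]=21
step 23: P1: load  L2  ⟶  OS  (L2)  txn=BusRd  M[L2]=13
step 24: P1: store L2 := 55  ⟶  IM  (L2)  txn=BusUpgr+Flush  M[L2]=32
step 25: P1: load  L2  ⟶  IM  (L2)  txn=∅  M[L2]=32
step 26: P0: load  L2  ⟶  SO  (L2)  txn=BusRd  M[L2]=32
step 27: P1: store L2 := 71  ⟶  IM  (L2)  txn=BusUpgr  M[L2]=32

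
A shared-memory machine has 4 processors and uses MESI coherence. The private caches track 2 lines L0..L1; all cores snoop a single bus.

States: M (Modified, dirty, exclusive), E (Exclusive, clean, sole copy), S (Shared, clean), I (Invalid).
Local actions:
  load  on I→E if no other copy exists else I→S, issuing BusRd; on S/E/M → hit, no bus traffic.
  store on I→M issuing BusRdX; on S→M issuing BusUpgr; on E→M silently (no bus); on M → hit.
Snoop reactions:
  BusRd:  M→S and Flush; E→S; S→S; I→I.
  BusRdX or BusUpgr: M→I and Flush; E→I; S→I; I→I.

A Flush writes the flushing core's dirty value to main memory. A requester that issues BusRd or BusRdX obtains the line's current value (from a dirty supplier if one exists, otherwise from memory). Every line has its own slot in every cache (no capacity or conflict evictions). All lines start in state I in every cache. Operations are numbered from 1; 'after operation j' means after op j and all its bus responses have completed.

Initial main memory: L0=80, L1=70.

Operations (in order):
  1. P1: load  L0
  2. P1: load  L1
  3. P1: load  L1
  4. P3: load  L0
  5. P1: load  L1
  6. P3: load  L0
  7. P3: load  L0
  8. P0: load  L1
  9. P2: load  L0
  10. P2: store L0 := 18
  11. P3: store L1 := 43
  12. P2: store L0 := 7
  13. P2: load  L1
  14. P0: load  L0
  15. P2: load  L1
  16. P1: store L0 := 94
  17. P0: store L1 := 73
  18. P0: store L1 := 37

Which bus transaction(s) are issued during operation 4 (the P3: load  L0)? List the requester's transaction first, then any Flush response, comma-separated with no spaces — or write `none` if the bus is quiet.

  op1 P1: load  L0 → I/E/I/I on L0; bus BusRd; mem=80
  op2 P1: load  L1 → I/E/I/I on L1; bus BusRd; mem=70
  op3 P1: load  L1 → I/E/I/I on L1; bus (none); mem=70
  op4 P3: load  L0 → I/S/I/S on L0; bus BusRd; mem=80
  op5 P1: load  L1 → I/E/I/I on L1; bus (none); mem=70
  op6 P3: load  L0 → I/S/I/S on L0; bus (none); mem=80
  op7 P3: load  L0 → I/S/I/S on L0; bus (none); mem=80
  op8 P0: load  L1 → S/S/I/I on L1; bus BusRd; mem=70
  op9 P2: load  L0 → I/S/S/S on L0; bus BusRd; mem=80
  op10 P2: store L0 := 18 → I/I/M/I on L0; bus BusUpgr; mem=80
  op11 P3: store L1 := 43 → I/I/I/M on L1; bus BusRdX; mem=70
  op12 P2: store L0 := 7 → I/I/M/I on L0; bus (none); mem=80
  op13 P2: load  L1 → I/I/S/S on L1; bus BusRd Flush; mem=43
  op14 P0: load  L0 → S/I/S/I on L0; bus BusRd Flush; mem=7
  op15 P2: load  L1 → I/I/S/S on L1; bus (none); mem=43
  op16 P1: store L0 := 94 → I/M/I/I on L0; bus BusRdX; mem=7
  op17 P0: store L1 := 73 → M/I/I/I on L1; bus BusRdX; mem=43
  op18 P0: store L1 := 37 → M/I/I/I on L1; bus (none); mem=43

bus = BusRd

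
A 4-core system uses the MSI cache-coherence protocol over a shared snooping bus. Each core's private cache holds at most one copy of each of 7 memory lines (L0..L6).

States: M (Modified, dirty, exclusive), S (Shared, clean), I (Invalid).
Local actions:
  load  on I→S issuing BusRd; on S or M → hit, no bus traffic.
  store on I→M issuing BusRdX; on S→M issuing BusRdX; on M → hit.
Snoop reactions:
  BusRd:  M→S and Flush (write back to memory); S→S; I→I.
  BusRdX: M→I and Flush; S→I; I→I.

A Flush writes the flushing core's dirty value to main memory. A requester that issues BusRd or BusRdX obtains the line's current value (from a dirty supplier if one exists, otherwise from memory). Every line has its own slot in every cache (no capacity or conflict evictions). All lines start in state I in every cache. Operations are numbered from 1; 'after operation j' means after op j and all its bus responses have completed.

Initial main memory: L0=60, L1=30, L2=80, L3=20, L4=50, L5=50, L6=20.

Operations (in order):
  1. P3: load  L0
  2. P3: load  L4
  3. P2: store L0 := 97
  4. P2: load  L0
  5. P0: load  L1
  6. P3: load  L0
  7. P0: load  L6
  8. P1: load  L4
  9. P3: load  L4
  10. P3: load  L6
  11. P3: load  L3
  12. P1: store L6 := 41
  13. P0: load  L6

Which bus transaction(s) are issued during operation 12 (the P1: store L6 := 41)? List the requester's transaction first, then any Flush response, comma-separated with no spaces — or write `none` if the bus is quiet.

  op1 P3: load  L0 → I/I/I/S on L0; bus BusRd; mem=60
  op2 P3: load  L4 → I/I/I/S on L4; bus BusRd; mem=50
  op3 P2: store L0 := 97 → I/I/M/I on L0; bus BusRdX; mem=60
  op4 P2: load  L0 → I/I/M/I on L0; bus (none); mem=60
  op5 P0: load  L1 → S/I/I/I on L1; bus BusRd; mem=30
  op6 P3: load  L0 → I/I/S/S on L0; bus BusRd Flush; mem=97
  op7 P0: load  L6 → S/I/I/I on L6; bus BusRd; mem=20
  op8 P1: load  L4 → I/S/I/S on L4; bus BusRd; mem=50
  op9 P3: load  L4 → I/S/I/S on L4; bus (none); mem=50
  op10 P3: load  L6 → S/I/I/S on L6; bus BusRd; mem=20
  op11 P3: load  L3 → I/I/I/S on L3; bus BusRd; mem=20
  op12 P1: store L6 := 41 → I/M/I/I on L6; bus BusRdX; mem=20
  op13 P0: load  L6 → S/S/I/I on L6; bus BusRd Flush; mem=41

bus = BusRdX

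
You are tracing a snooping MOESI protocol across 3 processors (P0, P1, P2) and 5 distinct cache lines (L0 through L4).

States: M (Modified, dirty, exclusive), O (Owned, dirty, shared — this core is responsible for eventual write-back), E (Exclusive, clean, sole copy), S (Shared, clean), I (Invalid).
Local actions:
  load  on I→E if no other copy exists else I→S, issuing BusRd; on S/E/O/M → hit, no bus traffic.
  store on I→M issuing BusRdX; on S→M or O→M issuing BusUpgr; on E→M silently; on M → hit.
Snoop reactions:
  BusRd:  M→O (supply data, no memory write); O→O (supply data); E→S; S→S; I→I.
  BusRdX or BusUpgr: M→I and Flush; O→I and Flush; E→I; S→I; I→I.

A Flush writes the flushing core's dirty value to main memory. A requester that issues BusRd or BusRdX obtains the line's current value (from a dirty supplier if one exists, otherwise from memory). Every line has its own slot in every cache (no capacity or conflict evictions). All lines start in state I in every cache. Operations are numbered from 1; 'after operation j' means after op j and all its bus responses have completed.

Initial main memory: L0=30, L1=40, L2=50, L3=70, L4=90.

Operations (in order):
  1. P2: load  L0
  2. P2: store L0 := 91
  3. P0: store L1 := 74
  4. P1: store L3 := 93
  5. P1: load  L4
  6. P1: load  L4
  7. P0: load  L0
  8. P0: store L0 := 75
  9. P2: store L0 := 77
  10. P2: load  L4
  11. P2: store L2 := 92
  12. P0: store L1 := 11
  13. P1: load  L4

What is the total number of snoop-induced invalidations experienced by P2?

invalidations = 1

step 1: P2: load  L0  ⟶  IIE  (L0)  txn=BusRd  M[L0]=30
step 2: P2: store L0 := 91  ⟶  IIM  (L0)  txn=∅  M[L0]=30
step 3: P0: store L1 := 74  ⟶  MII  (L1)  txn=BusRdX  M[L1]=40
step 4: P1: store L3 := 93  ⟶  IMI  (L3)  txn=BusRdX  M[L3]=70
step 5: P1: load  L4  ⟶  IEI  (L4)  txn=BusRd  M[L4]=90
step 6: P1: load  L4  ⟶  IEI  (L4)  txn=∅  M[L4]=90
step 7: P0: load  L0  ⟶  SIO  (L0)  txn=BusRd  M[L0]=30
step 8: P0: store L0 := 75  ⟶  MII  (L0)  txn=BusUpgr+Flush  M[L0]=91
step 9: P2: store L0 := 77  ⟶  IIM  (L0)  txn=BusRdX+Flush  M[L0]=75
step 10: P2: load  L4  ⟶  ISS  (L4)  txn=BusRd  M[L4]=90
step 11: P2: store L2 := 92  ⟶  IIM  (L2)  txn=BusRdX  M[L2]=50
step 12: P0: store L1 := 11  ⟶  MII  (L1)  txn=∅  M[L1]=40
step 13: P1: load  L4  ⟶  ISS  (L4)  txn=∅  M[L4]=90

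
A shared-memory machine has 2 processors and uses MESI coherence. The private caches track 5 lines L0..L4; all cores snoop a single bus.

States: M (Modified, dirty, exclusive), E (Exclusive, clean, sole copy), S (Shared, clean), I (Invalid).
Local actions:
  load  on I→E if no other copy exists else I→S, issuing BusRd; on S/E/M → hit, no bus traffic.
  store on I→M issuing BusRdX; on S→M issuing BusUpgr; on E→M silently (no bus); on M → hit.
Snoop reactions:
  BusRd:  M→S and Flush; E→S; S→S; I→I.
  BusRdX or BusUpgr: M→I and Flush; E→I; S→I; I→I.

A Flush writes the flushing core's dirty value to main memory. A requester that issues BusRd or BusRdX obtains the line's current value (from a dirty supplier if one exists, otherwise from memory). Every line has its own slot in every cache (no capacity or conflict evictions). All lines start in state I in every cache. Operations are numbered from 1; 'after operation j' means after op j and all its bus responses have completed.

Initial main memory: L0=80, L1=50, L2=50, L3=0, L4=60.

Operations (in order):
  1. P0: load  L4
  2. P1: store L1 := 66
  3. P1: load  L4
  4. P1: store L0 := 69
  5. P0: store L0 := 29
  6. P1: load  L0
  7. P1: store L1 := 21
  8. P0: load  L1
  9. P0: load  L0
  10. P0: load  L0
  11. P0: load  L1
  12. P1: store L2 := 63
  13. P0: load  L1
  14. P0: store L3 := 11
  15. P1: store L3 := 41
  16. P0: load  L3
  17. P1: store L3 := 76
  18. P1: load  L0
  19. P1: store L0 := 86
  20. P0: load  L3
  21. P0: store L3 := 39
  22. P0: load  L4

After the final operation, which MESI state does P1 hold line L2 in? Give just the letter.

state = M

  op1 P0: load  L4 → E/I on L4; bus BusRd; mem=60
  op2 P1: store L1 := 66 → I/M on L1; bus BusRdX; mem=50
  op3 P1: load  L4 → S/S on L4; bus BusRd; mem=60
  op4 P1: store L0 := 69 → I/M on L0; bus BusRdX; mem=80
  op5 P0: store L0 := 29 → M/I on L0; bus BusRdX Flush; mem=69
  op6 P1: load  L0 → S/S on L0; bus BusRd Flush; mem=29
  op7 P1: store L1 := 21 → I/M on L1; bus (none); mem=50
  op8 P0: load  L1 → S/S on L1; bus BusRd Flush; mem=21
  op9 P0: load  L0 → S/S on L0; bus (none); mem=29
  op10 P0: load  L0 → S/S on L0; bus (none); mem=29
  op11 P0: load  L1 → S/S on L1; bus (none); mem=21
  op12 P1: store L2 := 63 → I/M on L2; bus BusRdX; mem=50
  op13 P0: load  L1 → S/S on L1; bus (none); mem=21
  op14 P0: store L3 := 11 → M/I on L3; bus BusRdX; mem=0
  op15 P1: store L3 := 41 → I/M on L3; bus BusRdX Flush; mem=11
  op16 P0: load  L3 → S/S on L3; bus BusRd Flush; mem=41
  op17 P1: store L3 := 76 → I/M on L3; bus BusUpgr; mem=41
  op18 P1: load  L0 → S/S on L0; bus (none); mem=29
  op19 P1: store L0 := 86 → I/M on L0; bus BusUpgr; mem=29
  op20 P0: load  L3 → S/S on L3; bus BusRd Flush; mem=76
  op21 P0: store L3 := 39 → M/I on L3; bus BusUpgr; mem=76
  op22 P0: load  L4 → S/S on L4; bus (none); mem=60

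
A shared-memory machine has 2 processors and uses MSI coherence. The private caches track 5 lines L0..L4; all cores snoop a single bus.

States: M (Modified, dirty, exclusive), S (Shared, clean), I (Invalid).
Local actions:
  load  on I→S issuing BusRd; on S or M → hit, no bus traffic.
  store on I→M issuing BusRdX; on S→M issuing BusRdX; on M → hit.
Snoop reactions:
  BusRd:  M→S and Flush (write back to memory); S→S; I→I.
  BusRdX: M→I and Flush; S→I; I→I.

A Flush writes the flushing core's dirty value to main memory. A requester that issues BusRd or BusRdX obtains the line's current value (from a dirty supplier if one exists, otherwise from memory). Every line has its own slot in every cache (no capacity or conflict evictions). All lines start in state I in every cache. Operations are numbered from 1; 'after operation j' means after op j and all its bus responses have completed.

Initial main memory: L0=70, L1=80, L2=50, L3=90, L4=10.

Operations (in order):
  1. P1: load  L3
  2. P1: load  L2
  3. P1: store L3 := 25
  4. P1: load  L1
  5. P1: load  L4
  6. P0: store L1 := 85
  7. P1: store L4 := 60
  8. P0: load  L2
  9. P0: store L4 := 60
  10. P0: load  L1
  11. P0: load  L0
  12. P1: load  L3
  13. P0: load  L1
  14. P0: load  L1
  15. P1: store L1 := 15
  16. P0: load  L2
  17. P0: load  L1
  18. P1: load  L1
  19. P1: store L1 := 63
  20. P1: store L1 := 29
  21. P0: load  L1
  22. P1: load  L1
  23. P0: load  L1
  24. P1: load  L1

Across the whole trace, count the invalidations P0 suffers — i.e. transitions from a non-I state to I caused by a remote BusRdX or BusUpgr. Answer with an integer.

invalidations = 2

1. P1: load  L3  bus=[BusRd]  L3: P0=I P1=S  mem[L3]=90
2. P1: load  L2  bus=[BusRd]  L2: P0=I P1=S  mem[L2]=50
3. P1: store L3 := 25  bus=[BusRdX]  L3: P0=I P1=M  mem[L3]=90
4. P1: load  L1  bus=[BusRd]  L1: P0=I P1=S  mem[L1]=80
5. P1: load  L4  bus=[BusRd]  L4: P0=I P1=S  mem[L4]=10
6. P0: store L1 := 85  bus=[BusRdX]  L1: P0=M P1=I  mem[L1]=80
7. P1: store L4 := 60  bus=[BusRdX]  L4: P0=I P1=M  mem[L4]=10
8. P0: load  L2  bus=[BusRd]  L2: P0=S P1=S  mem[L2]=50
9. P0: store L4 := 60  bus=[BusRdX,Flush]  L4: P0=M P1=I  mem[L4]=60
10. P0: load  L1  bus=[-]  L1: P0=M P1=I  mem[L1]=80
11. P0: load  L0  bus=[BusRd]  L0: P0=S P1=I  mem[L0]=70
12. P1: load  L3  bus=[-]  L3: P0=I P1=M  mem[L3]=90
13. P0: load  L1  bus=[-]  L1: P0=M P1=I  mem[L1]=80
14. P0: load  L1  bus=[-]  L1: P0=M P1=I  mem[L1]=80
15. P1: store L1 := 15  bus=[BusRdX,Flush]  L1: P0=I P1=M  mem[L1]=85
16. P0: load  L2  bus=[-]  L2: P0=S P1=S  mem[L2]=50
17. P0: load  L1  bus=[BusRd,Flush]  L1: P0=S P1=S  mem[L1]=15
18. P1: load  L1  bus=[-]  L1: P0=S P1=S  mem[L1]=15
19. P1: store L1 := 63  bus=[BusRdX]  L1: P0=I P1=M  mem[L1]=15
20. P1: store L1 := 29  bus=[-]  L1: P0=I P1=M  mem[L1]=15
21. P0: load  L1  bus=[BusRd,Flush]  L1: P0=S P1=S  mem[L1]=29
22. P1: load  L1  bus=[-]  L1: P0=S P1=S  mem[L1]=29
23. P0: load  L1  bus=[-]  L1: P0=S P1=S  mem[L1]=29
24. P1: load  L1  bus=[-]  L1: P0=S P1=S  mem[L1]=29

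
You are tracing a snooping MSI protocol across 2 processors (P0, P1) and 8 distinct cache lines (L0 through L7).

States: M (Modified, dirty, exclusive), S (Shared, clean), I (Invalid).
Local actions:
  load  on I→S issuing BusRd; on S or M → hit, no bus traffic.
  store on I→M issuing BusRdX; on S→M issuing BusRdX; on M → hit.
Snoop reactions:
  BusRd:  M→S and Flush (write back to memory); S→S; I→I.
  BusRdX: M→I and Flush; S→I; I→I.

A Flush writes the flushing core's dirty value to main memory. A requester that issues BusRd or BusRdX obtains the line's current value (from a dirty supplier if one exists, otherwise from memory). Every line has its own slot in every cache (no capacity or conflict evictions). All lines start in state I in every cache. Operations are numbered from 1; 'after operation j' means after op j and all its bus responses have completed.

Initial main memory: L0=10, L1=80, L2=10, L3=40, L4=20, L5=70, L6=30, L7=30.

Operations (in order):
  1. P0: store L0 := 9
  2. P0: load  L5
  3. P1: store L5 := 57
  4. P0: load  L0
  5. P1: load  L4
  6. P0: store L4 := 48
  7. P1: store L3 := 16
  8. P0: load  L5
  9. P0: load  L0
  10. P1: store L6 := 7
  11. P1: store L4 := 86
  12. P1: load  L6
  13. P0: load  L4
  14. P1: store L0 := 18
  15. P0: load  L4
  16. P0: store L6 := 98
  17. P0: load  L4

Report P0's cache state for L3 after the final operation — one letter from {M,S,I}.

state = I

1. P0: store L0 := 9  bus=[BusRdX]  L0: P0=M P1=I  mem[L0]=10
2. P0: load  L5  bus=[BusRd]  L5: P0=S P1=I  mem[L5]=70
3. P1: store L5 := 57  bus=[BusRdX]  L5: P0=I P1=M  mem[L5]=70
4. P0: load  L0  bus=[-]  L0: P0=M P1=I  mem[L0]=10
5. P1: load  L4  bus=[BusRd]  L4: P0=I P1=S  mem[L4]=20
6. P0: store L4 := 48  bus=[BusRdX]  L4: P0=M P1=I  mem[L4]=20
7. P1: store L3 := 16  bus=[BusRdX]  L3: P0=I P1=M  mem[L3]=40
8. P0: load  L5  bus=[BusRd,Flush]  L5: P0=S P1=S  mem[L5]=57
9. P0: load  L0  bus=[-]  L0: P0=M P1=I  mem[L0]=10
10. P1: store L6 := 7  bus=[BusRdX]  L6: P0=I P1=M  mem[L6]=30
11. P1: store L4 := 86  bus=[BusRdX,Flush]  L4: P0=I P1=M  mem[L4]=48
12. P1: load  L6  bus=[-]  L6: P0=I P1=M  mem[L6]=30
13. P0: load  L4  bus=[BusRd,Flush]  L4: P0=S P1=S  mem[L4]=86
14. P1: store L0 := 18  bus=[BusRdX,Flush]  L0: P0=I P1=M  mem[L0]=9
15. P0: load  L4  bus=[-]  L4: P0=S P1=S  mem[L4]=86
16. P0: store L6 := 98  bus=[BusRdX,Flush]  L6: P0=M P1=I  mem[L6]=7
17. P0: load  L4  bus=[-]  L4: P0=S P1=S  mem[L4]=86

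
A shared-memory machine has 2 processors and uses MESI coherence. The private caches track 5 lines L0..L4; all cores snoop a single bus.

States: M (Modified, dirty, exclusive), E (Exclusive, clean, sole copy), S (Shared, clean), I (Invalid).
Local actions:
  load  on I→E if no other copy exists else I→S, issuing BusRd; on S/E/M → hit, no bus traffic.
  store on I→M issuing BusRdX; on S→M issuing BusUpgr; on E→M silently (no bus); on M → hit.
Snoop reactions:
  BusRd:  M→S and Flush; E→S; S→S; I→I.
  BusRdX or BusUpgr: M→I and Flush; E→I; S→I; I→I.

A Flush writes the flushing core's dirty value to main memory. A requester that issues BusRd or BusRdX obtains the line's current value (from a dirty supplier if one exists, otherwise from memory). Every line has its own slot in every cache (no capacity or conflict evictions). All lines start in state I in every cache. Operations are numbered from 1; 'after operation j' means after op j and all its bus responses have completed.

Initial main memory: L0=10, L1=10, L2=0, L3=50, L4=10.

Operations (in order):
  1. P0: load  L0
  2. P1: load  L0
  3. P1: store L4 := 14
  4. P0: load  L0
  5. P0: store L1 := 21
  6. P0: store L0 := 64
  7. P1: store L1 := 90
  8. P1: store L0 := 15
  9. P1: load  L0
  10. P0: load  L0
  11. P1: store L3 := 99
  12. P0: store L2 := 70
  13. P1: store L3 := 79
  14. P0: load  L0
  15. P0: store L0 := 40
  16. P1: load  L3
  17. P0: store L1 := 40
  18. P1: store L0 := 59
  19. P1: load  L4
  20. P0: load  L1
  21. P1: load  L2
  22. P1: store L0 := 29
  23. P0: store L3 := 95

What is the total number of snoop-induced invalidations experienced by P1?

[1] P0: load  L0 | P0:E(10), P1:I | bus: BusRd
[2] P1: load  L0 | P0:S(10), P1:S(10) | bus: BusRd
[3] P1: store L4 := 14 | P0:I, P1:M(14) | bus: BusRdX
[4] P0: load  L0 | P0:S(10), P1:S(10) | bus: none
[5] P0: store L1 := 21 | P0:M(21), P1:I | bus: BusRdX
[6] P0: store L0 := 64 | P0:M(64), P1:I | bus: BusUpgr
[7] P1: store L1 := 90 | P0:I, P1:M(90) | bus: BusRdX,Flush
[8] P1: store L0 := 15 | P0:I, P1:M(15) | bus: BusRdX,Flush
[9] P1: load  L0 | P0:I, P1:M(15) | bus: none
[10] P0: load  L0 | P0:S(15), P1:S(15) | bus: BusRd,Flush
[11] P1: store L3 := 99 | P0:I, P1:M(99) | bus: BusRdX
[12] P0: store L2 := 70 | P0:M(70), P1:I | bus: BusRdX
[13] P1: store L3 := 79 | P0:I, P1:M(79) | bus: none
[14] P0: load  L0 | P0:S(15), P1:S(15) | bus: none
[15] P0: store L0 := 40 | P0:M(40), P1:I | bus: BusUpgr
[16] P1: load  L3 | P0:I, P1:M(79) | bus: none
[17] P0: store L1 := 40 | P0:M(40), P1:I | bus: BusRdX,Flush
[18] P1: store L0 := 59 | P0:I, P1:M(59) | bus: BusRdX,Flush
[19] P1: load  L4 | P0:I, P1:M(14) | bus: none
[20] P0: load  L1 | P0:M(40), P1:I | bus: none
[21] P1: load  L2 | P0:S(70), P1:S(70) | bus: BusRd,Flush
[22] P1: store L0 := 29 | P0:I, P1:M(29) | bus: none
[23] P0: store L3 := 95 | P0:M(95), P1:I | bus: BusRdX,Flush

invalidations = 4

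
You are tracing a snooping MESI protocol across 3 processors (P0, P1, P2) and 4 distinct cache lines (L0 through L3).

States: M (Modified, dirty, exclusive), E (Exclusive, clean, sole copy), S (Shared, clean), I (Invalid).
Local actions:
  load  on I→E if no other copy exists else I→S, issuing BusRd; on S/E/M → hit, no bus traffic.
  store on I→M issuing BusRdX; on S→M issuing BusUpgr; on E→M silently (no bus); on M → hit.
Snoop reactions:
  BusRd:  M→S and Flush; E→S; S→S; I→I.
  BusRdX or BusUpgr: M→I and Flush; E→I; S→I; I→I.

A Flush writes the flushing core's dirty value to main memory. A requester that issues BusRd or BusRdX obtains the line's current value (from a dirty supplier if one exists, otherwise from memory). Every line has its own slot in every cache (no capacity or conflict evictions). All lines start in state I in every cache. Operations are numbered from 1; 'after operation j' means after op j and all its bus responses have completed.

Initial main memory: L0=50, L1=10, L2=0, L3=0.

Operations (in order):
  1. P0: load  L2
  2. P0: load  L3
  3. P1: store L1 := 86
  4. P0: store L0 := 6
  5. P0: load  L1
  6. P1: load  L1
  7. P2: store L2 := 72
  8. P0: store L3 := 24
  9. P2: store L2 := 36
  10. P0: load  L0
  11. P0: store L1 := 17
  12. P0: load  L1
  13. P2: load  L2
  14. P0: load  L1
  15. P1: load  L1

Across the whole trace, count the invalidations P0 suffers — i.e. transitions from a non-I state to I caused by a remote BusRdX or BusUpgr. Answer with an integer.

step 1: P0: load  L2  ⟶  EII  (L2)  txn=BusRd  M[L2]=0
step 2: P0: load  L3  ⟶  EII  (L3)  txn=BusRd  M[L3]=0
step 3: P1: store L1 := 86  ⟶  IMI  (L1)  txn=BusRdX  M[L1]=10
step 4: P0: store L0 := 6  ⟶  MII  (L0)  txn=BusRdX  M[L0]=50
step 5: P0: load  L1  ⟶  SSI  (L1)  txn=BusRd+Flush  M[L1]=86
step 6: P1: load  L1  ⟶  SSI  (L1)  txn=∅  M[L1]=86
step 7: P2: store L2 := 72  ⟶  IIM  (L2)  txn=BusRdX  M[L2]=0
step 8: P0: store L3 := 24  ⟶  MII  (L3)  txn=∅  M[L3]=0
step 9: P2: store L2 := 36  ⟶  IIM  (L2)  txn=∅  M[L2]=0
step 10: P0: load  L0  ⟶  MII  (L0)  txn=∅  M[L0]=50
step 11: P0: store L1 := 17  ⟶  MII  (L1)  txn=BusUpgr  M[L1]=86
step 12: P0: load  L1  ⟶  MII  (L1)  txn=∅  M[L1]=86
step 13: P2: load  L2  ⟶  IIM  (L2)  txn=∅  M[L2]=0
step 14: P0: load  L1  ⟶  MII  (L1)  txn=∅  M[L1]=86
step 15: P1: load  L1  ⟶  SSI  (L1)  txn=BusRd+Flush  M[L1]=17

invalidations = 1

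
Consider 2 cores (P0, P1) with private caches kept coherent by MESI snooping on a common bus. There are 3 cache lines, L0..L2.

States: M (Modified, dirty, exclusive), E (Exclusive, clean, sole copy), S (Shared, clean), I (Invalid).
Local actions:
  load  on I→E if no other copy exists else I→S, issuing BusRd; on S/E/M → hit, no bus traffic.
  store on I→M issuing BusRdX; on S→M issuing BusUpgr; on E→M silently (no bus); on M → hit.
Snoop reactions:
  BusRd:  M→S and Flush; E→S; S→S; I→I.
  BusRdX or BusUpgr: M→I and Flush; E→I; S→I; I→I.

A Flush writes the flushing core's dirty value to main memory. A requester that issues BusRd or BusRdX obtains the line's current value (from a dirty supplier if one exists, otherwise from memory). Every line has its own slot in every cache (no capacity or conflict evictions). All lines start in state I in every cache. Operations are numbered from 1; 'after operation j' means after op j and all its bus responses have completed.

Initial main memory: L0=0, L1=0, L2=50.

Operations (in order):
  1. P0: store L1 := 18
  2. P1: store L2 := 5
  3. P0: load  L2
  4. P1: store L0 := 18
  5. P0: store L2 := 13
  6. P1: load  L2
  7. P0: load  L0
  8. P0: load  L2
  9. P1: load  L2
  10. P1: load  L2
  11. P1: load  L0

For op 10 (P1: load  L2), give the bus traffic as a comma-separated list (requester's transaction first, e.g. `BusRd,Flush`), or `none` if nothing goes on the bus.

step 1: P0: store L1 := 18  ⟶  MI  (L1)  txn=BusRdX  M[L1]=0
step 2: P1: store L2 := 5  ⟶  IM  (L2)  txn=BusRdX  M[L2]=50
step 3: P0: load  L2  ⟶  SS  (L2)  txn=BusRd+Flush  M[L2]=5
step 4: P1: store L0 := 18  ⟶  IM  (L0)  txn=BusRdX  M[L0]=0
step 5: P0: store L2 := 13  ⟶  MI  (L2)  txn=BusUpgr  M[L2]=5
step 6: P1: load  L2  ⟶  SS  (L2)  txn=BusRd+Flush  M[L2]=13
step 7: P0: load  L0  ⟶  SS  (L0)  txn=BusRd+Flush  M[L0]=18
step 8: P0: load  L2  ⟶  SS  (L2)  txn=∅  M[L2]=13
step 9: P1: load  L2  ⟶  SS  (L2)  txn=∅  M[L2]=13
step 10: P1: load  L2  ⟶  SS  (L2)  txn=∅  M[L2]=13
step 11: P1: load  L0  ⟶  SS  (L0)  txn=∅  M[L0]=18

bus = none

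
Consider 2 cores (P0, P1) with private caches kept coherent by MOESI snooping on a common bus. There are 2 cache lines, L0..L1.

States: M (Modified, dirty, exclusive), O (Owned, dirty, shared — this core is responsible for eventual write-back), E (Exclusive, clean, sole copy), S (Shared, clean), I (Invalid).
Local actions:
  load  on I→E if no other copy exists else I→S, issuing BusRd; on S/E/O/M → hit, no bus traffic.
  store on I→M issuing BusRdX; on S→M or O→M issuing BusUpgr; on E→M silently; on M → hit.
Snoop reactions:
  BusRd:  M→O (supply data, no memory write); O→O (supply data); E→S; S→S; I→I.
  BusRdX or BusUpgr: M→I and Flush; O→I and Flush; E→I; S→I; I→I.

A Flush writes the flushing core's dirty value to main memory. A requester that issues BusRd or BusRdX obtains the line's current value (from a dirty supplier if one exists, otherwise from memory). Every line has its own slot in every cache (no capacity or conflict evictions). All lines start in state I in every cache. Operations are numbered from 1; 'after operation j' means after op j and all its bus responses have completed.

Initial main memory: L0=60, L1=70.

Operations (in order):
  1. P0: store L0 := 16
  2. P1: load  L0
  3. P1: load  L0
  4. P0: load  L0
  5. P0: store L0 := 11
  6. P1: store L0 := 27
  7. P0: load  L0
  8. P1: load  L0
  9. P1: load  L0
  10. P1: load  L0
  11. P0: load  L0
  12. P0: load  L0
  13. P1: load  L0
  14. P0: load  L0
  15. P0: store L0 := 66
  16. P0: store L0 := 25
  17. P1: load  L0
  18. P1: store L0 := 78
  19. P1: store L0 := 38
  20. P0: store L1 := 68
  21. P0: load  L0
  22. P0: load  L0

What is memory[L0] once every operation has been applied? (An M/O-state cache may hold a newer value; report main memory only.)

step 1: P0: store L0 := 16  ⟶  MI  (L0)  txn=BusRdX  M[L0]=60
step 2: P1: load  L0  ⟶  OS  (L0)  txn=BusRd  M[L0]=60
step 3: P1: load  L0  ⟶  OS  (L0)  txn=∅  M[L0]=60
step 4: P0: load  L0  ⟶  OS  (L0)  txn=∅  M[L0]=60
step 5: P0: store L0 := 11  ⟶  MI  (L0)  txn=BusUpgr  M[L0]=60
step 6: P1: store L0 := 27  ⟶  IM  (L0)  txn=BusRdX+Flush  M[L0]=11
step 7: P0: load  L0  ⟶  SO  (L0)  txn=BusRd  M[L0]=11
step 8: P1: load  L0  ⟶  SO  (L0)  txn=∅  M[L0]=11
step 9: P1: load  L0  ⟶  SO  (L0)  txn=∅  M[L0]=11
step 10: P1: load  L0  ⟶  SO  (L0)  txn=∅  M[L0]=11
step 11: P0: load  L0  ⟶  SO  (L0)  txn=∅  M[L0]=11
step 12: P0: load  L0  ⟶  SO  (L0)  txn=∅  M[L0]=11
step 13: P1: load  L0  ⟶  SO  (L0)  txn=∅  M[L0]=11
step 14: P0: load  L0  ⟶  SO  (L0)  txn=∅  M[L0]=11
step 15: P0: store L0 := 66  ⟶  MI  (L0)  txn=BusUpgr+Flush  M[L0]=27
step 16: P0: store L0 := 25  ⟶  MI  (L0)  txn=∅  M[L0]=27
step 17: P1: load  L0  ⟶  OS  (L0)  txn=BusRd  M[L0]=27
step 18: P1: store L0 := 78  ⟶  IM  (L0)  txn=BusUpgr+Flush  M[L0]=25
step 19: P1: store L0 := 38  ⟶  IM  (L0)  txn=∅  M[L0]=25
step 20: P0: store L1 := 68  ⟶  MI  (L1)  txn=BusRdX  M[L1]=70
step 21: P0: load  L0  ⟶  SO  (L0)  txn=BusRd  M[L0]=25
step 22: P0: load  L0  ⟶  SO  (L0)  txn=∅  M[L0]=25

memory[L0] = 25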